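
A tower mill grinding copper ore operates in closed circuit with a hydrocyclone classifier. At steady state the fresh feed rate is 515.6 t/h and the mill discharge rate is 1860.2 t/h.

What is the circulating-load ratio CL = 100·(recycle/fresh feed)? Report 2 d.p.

CL = 260.78 %

Discharge = new feed + return, hence
R = M − F = 1860.2 − 515.6 = 1344.6 t/h
CL = 100·R/F = 100·1344.6/515.6 = 260.78 %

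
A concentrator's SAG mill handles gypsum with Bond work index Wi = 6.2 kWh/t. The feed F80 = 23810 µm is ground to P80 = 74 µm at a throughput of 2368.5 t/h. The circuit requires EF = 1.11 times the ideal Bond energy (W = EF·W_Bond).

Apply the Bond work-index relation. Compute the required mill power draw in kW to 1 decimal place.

W = 10 Wi (1/√P80 − 1/√F80)  [Bond]
W = 10·6.2·(1/√74 − 1/√23810) = 10·6.2·(0.109767) = 6.8056 kWh/t
Apply correction: 6.8056 × 1.11 = 7.5542 kWh/t
Mill draw = 7.5542 × 2368.5 = 17892.0 kW

P = 17892.0 kW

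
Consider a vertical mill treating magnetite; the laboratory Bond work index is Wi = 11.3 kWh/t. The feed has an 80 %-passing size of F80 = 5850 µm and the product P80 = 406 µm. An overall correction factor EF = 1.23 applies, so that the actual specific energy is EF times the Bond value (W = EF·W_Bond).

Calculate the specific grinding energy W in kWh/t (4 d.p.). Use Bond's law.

W = 5.0807 kWh/t

W_Bond = 10·Wi·(1/√P₈₀ − 1/√F₈₀)
1/√406 = 0.049629;  1/√5850 = 0.013074
W = 10·11.3·(0.049629 − 0.013074) = 4.1307 kWh/t
W_actual = 1.23 × 4.1307 = 5.0807 kWh/t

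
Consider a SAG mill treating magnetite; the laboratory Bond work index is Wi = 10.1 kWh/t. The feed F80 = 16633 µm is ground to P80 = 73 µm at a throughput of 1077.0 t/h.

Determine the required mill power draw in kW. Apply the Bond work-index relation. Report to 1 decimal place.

P = 11887.9 kW

W = 10 Wi (P80^-0.5 − F80^-0.5)
W = 10·10.1·(1/√73 − 1/√16633) = 10·10.1·(0.109287) = 11.0380 kWh/t
P_mill = W·ṁ = 11.0380·1077.0 = 11887.9 kW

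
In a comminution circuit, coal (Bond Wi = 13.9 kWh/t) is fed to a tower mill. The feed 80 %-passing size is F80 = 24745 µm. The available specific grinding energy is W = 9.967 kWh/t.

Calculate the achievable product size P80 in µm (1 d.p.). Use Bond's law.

P80 = 164.1 µm

Bond: W = 10·Wi·(1/√P80 − 1/√F80)
P80^(−½) = W/(10 Wi) + F80^(−½)
  = 9.9670/(10·13.9) + 1/√24745 = 0.071705 + 0.006357 = 0.078062
P80 = (1/0.078062)² = 12.8103² = 164.10 µm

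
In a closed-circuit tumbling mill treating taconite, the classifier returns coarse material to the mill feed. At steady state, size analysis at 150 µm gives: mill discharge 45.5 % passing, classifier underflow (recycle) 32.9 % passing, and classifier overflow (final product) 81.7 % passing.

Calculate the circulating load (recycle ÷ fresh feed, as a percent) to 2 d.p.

Let r = R/F. Size balance at 150 µm:
d + r·d = r·u + o → r(d−u) = o−d
r = (81.7 − 45.5)/(45.5 − 32.9) = 36.2/12.6 = 2.8730
CL = 100·r = 287.30 %

CL = 287.30 %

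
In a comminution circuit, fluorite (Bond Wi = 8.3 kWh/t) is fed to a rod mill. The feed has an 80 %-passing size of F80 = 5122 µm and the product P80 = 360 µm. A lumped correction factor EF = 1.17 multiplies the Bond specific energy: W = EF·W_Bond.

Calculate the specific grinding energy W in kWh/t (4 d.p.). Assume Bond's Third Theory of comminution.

W_Bond = 10·Wi·(1/√P₈₀ − 1/√F₈₀)
1/√360 = 0.052705;  1/√5122 = 0.013973
W = 10·8.3·(0.052705 − 0.013973) = 3.2148 kWh/t
Corrected W = EF·W_Bond = 1.17·3.2148 = 3.7613 kWh/t

W = 3.7613 kWh/t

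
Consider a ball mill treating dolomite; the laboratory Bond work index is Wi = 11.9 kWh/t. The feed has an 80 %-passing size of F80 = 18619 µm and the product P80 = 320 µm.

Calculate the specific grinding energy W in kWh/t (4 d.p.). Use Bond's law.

W = 5.7802 kWh/t

W = 10 Wi (P80^-0.5 − F80^-0.5)
1/√320 = 0.055902;  1/√18619 = 0.007329
W = 10·11.9·(0.055902 − 0.007329) = 5.7802 kWh/t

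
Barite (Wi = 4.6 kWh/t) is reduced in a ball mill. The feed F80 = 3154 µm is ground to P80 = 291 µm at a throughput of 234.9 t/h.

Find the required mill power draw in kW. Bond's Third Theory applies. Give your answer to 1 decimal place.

P = 441.0 kW

W = 10 Wi (1/√P80 − 1/√F80)  [Bond]
W = 10·4.6·(1/√291 − 1/√3154) = 10·4.6·(0.040815) = 1.8775 kWh/t
P_mill = W·ṁ = 1.8775·234.9 = 441.0 kW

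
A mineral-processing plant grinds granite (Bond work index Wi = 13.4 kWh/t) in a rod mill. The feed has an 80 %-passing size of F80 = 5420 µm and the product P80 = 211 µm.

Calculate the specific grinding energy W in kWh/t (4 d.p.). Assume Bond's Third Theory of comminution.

W = 7.4048 kWh/t

W_Bond = 10·Wi·(1/√P₈₀ − 1/√F₈₀)
1/√211 = 0.068843;  1/√5420 = 0.013583
W = 10·13.4·(0.068843 − 0.013583) = 7.4048 kWh/t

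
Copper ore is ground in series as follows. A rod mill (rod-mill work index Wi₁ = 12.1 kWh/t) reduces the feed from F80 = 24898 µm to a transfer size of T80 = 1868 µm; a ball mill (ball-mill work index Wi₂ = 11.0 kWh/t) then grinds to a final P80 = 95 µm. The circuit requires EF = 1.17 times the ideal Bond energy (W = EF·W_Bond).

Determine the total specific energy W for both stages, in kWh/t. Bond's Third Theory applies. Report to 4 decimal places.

Bond: W = 10·Wi·(1/√P80 − 1/√F80)
Stage 1 (24898→1868 µm, Wi₁=12.1): W₁ = 10·12.1·(0.023137 − 0.006337) = 2.0328 kWh/t
Stage 2 (1868→95 µm, Wi₂=11.0): W₂ = 10·11.0·(0.102598 − 0.023137) = 8.7407 kWh/t
W = W₁ + W₂ = 2.0328 + 8.7407 = 10.7734 kWh/t
Corrected W = EF·W_Bond = 1.17·10.7734 = 12.6049 kWh/t

W = 12.6049 kWh/t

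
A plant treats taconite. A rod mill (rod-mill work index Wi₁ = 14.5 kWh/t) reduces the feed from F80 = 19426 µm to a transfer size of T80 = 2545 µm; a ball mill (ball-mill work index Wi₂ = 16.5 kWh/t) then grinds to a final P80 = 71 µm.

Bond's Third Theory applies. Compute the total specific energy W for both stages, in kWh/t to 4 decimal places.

W_Bond = 10·Wi·(1/√P₈₀ − 1/√F₈₀)
Stage 1 (19426→2545 µm, Wi₁=14.5): W₁ = 10·14.5·(0.019822 − 0.007175) = 1.8339 kWh/t
Stage 2 (2545→71 µm, Wi₂=16.5): W₂ = 10·16.5·(0.118678 − 0.019822) = 16.3112 kWh/t
W = W₁ + W₂ = 1.8339 + 16.3112 = 18.1451 kWh/t

W = 18.1451 kWh/t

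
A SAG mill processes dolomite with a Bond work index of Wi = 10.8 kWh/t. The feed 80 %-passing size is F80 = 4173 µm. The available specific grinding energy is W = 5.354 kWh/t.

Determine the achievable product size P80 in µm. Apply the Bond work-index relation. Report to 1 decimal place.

W_Bond = 10·Wi·(1/√P₈₀ − 1/√F₈₀)
P80^(−½) = W/(10 Wi) + F80^(−½)
  = 5.3540/(10·10.8) + 1/√4173 = 0.049574 + 0.015480 = 0.065054
P80 = (1/0.065054)² = 15.3718² = 236.29 µm

P80 = 236.3 µm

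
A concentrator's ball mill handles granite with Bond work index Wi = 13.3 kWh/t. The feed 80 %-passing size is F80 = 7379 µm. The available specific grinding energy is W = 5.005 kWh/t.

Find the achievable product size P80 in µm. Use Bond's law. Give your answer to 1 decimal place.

P80 = 411.9 µm

W = 10·Wi·[P80^(−½) − F80^(−½)]
P80^-0.5 = F80^-0.5 + W/(10 Wi)
  = 5.0050/(10·13.3) + 1/√7379 = 0.037632 + 0.011641 = 0.049273
P80 = (1/0.049273)² = 20.2951² = 411.89 µm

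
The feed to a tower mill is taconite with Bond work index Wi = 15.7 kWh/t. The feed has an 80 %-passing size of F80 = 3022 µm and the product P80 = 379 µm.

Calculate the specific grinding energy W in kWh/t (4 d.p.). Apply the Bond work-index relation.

W = 10·Wi·[P80^(−½) − F80^(−½)]
1/√379 = 0.051367;  1/√3022 = 0.018191
W = 10·15.7·(0.051367 − 0.018191) = 5.2086 kWh/t

W = 5.2086 kWh/t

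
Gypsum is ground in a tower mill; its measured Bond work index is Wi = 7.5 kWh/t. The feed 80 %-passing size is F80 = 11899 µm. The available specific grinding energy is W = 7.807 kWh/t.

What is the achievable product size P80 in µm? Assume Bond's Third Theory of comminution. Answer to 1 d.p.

P80 = 78.0 µm

Bond: W = 10·Wi·(1/√P80 − 1/√F80)
P80^-0.5 = F80^-0.5 + W/(10 Wi)
  = 7.8070/(10·7.5) + 1/√11899 = 0.104093 + 0.009167 = 0.113261
P80 = (1/0.113261)² = 8.8292² = 77.95 µm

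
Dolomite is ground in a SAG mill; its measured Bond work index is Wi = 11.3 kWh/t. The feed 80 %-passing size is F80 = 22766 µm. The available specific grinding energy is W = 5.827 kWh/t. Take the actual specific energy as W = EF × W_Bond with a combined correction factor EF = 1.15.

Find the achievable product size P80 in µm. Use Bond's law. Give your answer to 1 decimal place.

Bond:  W = 10 Wi (1/√P − 1/√F)
W_Bond = W / EF = 5.827 / 1.15 = 5.0670 kWh/t
1/√P80 = 1/√F80 + W_Bond/(10·Wi)
  = 5.0670/(10·11.3) + 1/√22766 = 0.044840 + 0.006628 = 0.051468
P80 = (1/0.051468)² = 19.4296² = 377.51 µm

P80 = 377.5 µm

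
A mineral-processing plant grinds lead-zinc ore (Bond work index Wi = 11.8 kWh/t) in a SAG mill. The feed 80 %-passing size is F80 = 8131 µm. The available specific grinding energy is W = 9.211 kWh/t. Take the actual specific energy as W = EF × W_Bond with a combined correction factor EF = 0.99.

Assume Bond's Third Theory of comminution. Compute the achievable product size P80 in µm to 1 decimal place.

P80 = 123.6 µm

W_Bond = 10·Wi·(1/√P₈₀ − 1/√F₈₀)
W_Bond = W / EF = 9.211 / 0.99 = 9.3040 kWh/t
P80^-0.5 = F80^-0.5 + W_Bond/(10 Wi)
  = 9.3040/(10·11.8) + 1/√8131 = 0.078848 + 0.011090 = 0.089938
P80 = (1/0.089938)² = 11.1188² = 123.63 µm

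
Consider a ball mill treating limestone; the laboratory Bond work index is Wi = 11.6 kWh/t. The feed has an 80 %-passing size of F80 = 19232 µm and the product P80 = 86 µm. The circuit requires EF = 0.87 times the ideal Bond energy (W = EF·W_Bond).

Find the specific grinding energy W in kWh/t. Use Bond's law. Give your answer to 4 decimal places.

W = 10.1548 kWh/t

Bond: W = 10·Wi·(1/√P80 − 1/√F80)
1/√86 = 0.107833;  1/√19232 = 0.007211
W = 10·11.6·(0.107833 − 0.007211) = 11.6721 kWh/t
Apply correction: 11.6721 × 0.87 = 10.1548 kWh/t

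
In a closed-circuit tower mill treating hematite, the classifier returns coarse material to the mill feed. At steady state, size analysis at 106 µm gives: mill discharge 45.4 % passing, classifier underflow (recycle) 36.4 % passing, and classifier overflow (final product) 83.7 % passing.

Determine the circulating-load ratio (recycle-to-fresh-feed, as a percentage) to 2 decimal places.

CL = 425.56 %

Balance %-passing 106 µm (r = R/F):
(1+r)d = ru + o → r = (o−d)/(d−u)
r = (83.7 − 45.4)/(45.4 − 36.4) = 38.3/9.0 = 4.2556
CL = 100·r = 425.56 %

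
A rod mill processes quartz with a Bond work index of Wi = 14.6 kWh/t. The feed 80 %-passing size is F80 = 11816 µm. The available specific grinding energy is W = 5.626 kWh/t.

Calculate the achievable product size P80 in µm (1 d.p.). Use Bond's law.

W = 10 Wi (P80^-0.5 − F80^-0.5)
P80^(−½) = W/(10 Wi) + F80^(−½)
  = 5.6260/(10·14.6) + 1/√11816 = 0.038534 + 0.009200 = 0.047734
P80 = (1/0.047734)² = 20.9495² = 438.88 µm

P80 = 438.9 µm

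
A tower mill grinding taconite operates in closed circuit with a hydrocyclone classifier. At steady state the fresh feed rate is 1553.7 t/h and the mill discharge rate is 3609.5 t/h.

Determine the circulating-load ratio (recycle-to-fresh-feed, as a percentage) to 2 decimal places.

Mill node: discharge = fresh + recycle.
R = M − F = 3609.5 − 1553.7 = 2055.8 t/h
CL = 100·R/F = 100·2055.8/1553.7 = 132.32 %

CL = 132.32 %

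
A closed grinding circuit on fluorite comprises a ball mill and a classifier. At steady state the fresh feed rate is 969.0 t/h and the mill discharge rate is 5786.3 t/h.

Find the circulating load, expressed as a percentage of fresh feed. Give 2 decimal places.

Discharge = new feed + return, hence
R = M − F = 5786.3 − 969.0 = 4817.3 t/h
CL = 100·R/F = 100·4817.3/969.0 = 497.14 %

CL = 497.14 %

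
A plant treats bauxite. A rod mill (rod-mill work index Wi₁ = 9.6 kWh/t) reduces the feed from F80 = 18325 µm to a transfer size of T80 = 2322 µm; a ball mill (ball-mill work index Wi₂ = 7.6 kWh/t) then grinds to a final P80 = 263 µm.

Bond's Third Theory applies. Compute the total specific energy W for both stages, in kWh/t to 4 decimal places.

W = 10 Wi / √P80 − 10 Wi / √F80
Stage 1 (18325→2322 µm, Wi₁=9.6): W₁ = 10·9.6·(0.020752 − 0.007387) = 1.2831 kWh/t
Stage 2 (2322→263 µm, Wi₂=7.6): W₂ = 10·7.6·(0.061663 − 0.020752) = 3.1092 kWh/t
W = W₁ + W₂ = 1.2831 + 3.1092 = 4.3922 kWh/t

W = 4.3922 kWh/t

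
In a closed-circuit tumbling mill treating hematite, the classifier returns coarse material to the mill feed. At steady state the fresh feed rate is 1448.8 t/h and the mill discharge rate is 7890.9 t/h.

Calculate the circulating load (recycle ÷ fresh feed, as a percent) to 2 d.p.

CL = 444.65 %

Discharge = new feed + return, hence
R = M − F = 7890.9 − 1448.8 = 6442.1 t/h
CL = 100·R/F = 100·6442.1/1448.8 = 444.65 %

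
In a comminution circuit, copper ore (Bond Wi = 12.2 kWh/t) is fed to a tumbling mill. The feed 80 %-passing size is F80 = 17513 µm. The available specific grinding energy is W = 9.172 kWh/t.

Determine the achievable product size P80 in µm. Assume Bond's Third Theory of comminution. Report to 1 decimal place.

P80 = 146.1 µm

W = 10·Wi·[P80^(−½) − F80^(−½)]
1/√P80 = 1/√F80 + W/(10·Wi)
  = 9.1720/(10·12.2) + 1/√17513 = 0.075180 + 0.007556 = 0.082737
P80 = (1/0.082737)² = 12.0865² = 146.08 µm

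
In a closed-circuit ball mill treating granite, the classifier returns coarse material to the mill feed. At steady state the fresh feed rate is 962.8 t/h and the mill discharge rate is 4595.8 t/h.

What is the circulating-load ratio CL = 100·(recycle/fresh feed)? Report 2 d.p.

Mill node: discharge = fresh + recycle.
R = M − F = 4595.8 − 962.8 = 3633.0 t/h
CL = 100·R/F = 100·3633.0/962.8 = 377.34 %

CL = 377.34 %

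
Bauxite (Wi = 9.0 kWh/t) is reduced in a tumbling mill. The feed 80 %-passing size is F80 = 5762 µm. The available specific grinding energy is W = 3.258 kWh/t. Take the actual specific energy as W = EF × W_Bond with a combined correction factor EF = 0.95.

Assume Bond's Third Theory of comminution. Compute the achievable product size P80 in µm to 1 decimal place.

P80 = 380.3 µm

Bond: W = 10·Wi·(1/√P80 − 1/√F80)
W_Bond = W / EF = 3.258 / 0.95 = 3.4295 kWh/t
1/√P80 = 1/√F80 + W_Bond/(10·Wi)
  = 3.4295/(10·9.0) + 1/√5762 = 0.038105 + 0.013174 = 0.051279
P80 = (1/0.051279)² = 19.5011² = 380.29 µm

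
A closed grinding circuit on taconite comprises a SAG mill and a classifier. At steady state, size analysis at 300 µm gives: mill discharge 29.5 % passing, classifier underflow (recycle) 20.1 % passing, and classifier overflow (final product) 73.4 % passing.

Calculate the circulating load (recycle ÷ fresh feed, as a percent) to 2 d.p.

Two-product formula at 300 µm:
Fd + Rd = Ru + Fo ⇒ R/F = (o−d)/(d−u)
r = (73.4 − 29.5)/(29.5 − 20.1) = 43.9/9.4 = 4.6702
CL = 100·r = 467.02 %

CL = 467.02 %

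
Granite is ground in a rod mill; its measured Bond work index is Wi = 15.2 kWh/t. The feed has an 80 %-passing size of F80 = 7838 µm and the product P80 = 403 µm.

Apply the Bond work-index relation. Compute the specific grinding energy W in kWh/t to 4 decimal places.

Bond:  W = 10 Wi (1/√P − 1/√F)
1/√403 = 0.049814;  1/√7838 = 0.011295
W = 10·15.2·(0.049814 − 0.011295) = 5.8548 kWh/t

W = 5.8548 kWh/t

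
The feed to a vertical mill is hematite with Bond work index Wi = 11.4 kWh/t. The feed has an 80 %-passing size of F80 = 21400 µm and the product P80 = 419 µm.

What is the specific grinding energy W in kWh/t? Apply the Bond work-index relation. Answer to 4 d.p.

W = 10 Wi / √P80 − 10 Wi / √F80
1/√419 = 0.048853;  1/√21400 = 0.006836
W = 10·11.4·(0.048853 − 0.006836) = 4.7900 kWh/t

W = 4.7900 kWh/t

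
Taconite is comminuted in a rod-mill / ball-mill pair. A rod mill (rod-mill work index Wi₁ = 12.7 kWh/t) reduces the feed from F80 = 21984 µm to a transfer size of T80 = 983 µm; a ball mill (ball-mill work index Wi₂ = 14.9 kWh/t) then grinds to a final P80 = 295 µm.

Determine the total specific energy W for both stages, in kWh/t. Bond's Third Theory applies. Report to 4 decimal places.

W = 7.1169 kWh/t

Bond:  W = 10 Wi (1/√P − 1/√F)
Stage 1 (21984→983 µm, Wi₁=12.7): W₁ = 10·12.7·(0.031895 − 0.006744) = 3.1941 kWh/t
Stage 2 (983→295 µm, Wi₂=14.9): W₂ = 10·14.9·(0.058222 − 0.031895) = 3.9228 kWh/t
W = W₁ + W₂ = 3.1941 + 3.9228 = 7.1169 kWh/t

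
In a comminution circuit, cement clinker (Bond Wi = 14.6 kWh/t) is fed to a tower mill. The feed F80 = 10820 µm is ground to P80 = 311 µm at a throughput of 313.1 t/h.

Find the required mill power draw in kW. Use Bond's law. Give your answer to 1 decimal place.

W_Bond = 10·Wi·(1/√P₈₀ − 1/√F₈₀)
W = 10·14.6·(1/√311 − 1/√10820) = 10·14.6·(0.047091) = 6.8753 kWh/t
Power = W × throughput = 6.8753 kWh/t × 313.1 t/h = 2152.7 kW

P = 2152.7 kW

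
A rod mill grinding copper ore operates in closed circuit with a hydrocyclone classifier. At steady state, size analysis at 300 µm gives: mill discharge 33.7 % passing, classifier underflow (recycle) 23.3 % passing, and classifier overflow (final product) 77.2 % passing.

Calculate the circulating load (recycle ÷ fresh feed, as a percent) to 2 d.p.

Balance %-passing 300 µm (r = R/F):
(1+r)·d = r·u + o ⇒ r = (o−d)/(d−u)
r = (77.2 − 33.7)/(33.7 − 23.3) = 43.5/10.4 = 4.1827
CL = 100·r = 418.27 %

CL = 418.27 %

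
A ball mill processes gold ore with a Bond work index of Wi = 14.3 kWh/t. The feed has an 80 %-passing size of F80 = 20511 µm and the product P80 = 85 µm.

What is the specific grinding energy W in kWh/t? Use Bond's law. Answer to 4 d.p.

Bond:  W = 10 Wi (1/√P − 1/√F)
1/√85 = 0.108465;  1/√20511 = 0.006982
W = 10·14.3·(0.108465 − 0.006982) = 14.5120 kWh/t

W = 14.5120 kWh/t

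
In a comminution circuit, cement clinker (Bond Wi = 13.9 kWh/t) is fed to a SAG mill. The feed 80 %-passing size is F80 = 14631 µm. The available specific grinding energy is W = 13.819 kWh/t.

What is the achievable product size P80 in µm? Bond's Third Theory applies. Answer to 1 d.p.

P80 = 86.2 µm

W = 10·Wi·[P80^(−½) − F80^(−½)]
⇒ 1/√P80 = W/(10 Wi) + 1/√F80
  = 13.8190/(10·13.9) + 1/√14631 = 0.099417 + 0.008267 = 0.107685
P80 = (1/0.107685)² = 9.2864² = 86.24 µm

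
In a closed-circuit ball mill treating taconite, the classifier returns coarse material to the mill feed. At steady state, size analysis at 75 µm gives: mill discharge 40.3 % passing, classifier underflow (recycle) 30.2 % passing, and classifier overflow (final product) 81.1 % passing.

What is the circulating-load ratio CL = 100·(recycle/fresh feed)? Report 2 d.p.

CL = 403.96 %

Two-product formula at 75 µm:
r = (o − d)/(d − u)
r = (81.1 − 40.3)/(40.3 − 30.2) = 40.8/10.1 = 4.0396
CL = 100·r = 403.96 %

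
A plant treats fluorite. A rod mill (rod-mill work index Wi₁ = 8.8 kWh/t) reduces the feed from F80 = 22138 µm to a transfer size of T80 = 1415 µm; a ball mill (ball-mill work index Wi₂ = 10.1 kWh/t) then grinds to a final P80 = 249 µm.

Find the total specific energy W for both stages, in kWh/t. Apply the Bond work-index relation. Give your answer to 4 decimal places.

W = 5.4636 kWh/t

W_Bond = 10·Wi·(1/√P₈₀ − 1/√F₈₀)
Stage 1 (22138→1415 µm, Wi₁=8.8): W₁ = 10·8.8·(0.026584 − 0.006721) = 1.7480 kWh/t
Stage 2 (1415→249 µm, Wi₂=10.1): W₂ = 10·10.1·(0.063372 − 0.026584) = 3.7156 kWh/t
W = W₁ + W₂ = 1.7480 + 3.7156 = 5.4636 kWh/t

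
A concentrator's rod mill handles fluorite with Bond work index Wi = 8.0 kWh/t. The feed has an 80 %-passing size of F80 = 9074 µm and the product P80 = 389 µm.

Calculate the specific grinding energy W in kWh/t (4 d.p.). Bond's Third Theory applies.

W = 3.2163 kWh/t

W = 10·Wi·(P80^(-½) − F80^(-½))
1/√389 = 0.050702;  1/√9074 = 0.010498
W = 10·8.0·(0.050702 − 0.010498) = 3.2163 kWh/t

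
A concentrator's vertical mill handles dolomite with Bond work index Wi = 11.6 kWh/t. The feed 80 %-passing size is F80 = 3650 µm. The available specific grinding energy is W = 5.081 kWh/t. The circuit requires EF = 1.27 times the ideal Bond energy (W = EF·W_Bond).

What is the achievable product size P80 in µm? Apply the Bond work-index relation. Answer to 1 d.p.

P80 = 383.8 µm

W = 10·Wi·[P80^(−½) − F80^(−½)]
W_Bond = W / EF = 5.081 / 1.27 = 4.0008 kWh/t
⇒ 1/√P80 = W_Bond/(10·Wi) + 1/√F80
  = 4.0008/(10·11.6) + 1/√3650 = 0.034490 + 0.016552 = 0.051042
P80 = (1/0.051042)² = 19.5918² = 383.84 µm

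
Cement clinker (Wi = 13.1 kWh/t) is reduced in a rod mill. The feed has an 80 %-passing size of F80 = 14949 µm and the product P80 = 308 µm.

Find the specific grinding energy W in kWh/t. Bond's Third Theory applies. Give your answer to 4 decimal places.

W = 6.3930 kWh/t

W = 10 Wi / √P80 − 10 Wi / √F80
1/√308 = 0.056980;  1/√14949 = 0.008179
W = 10·13.1·(0.056980 − 0.008179) = 6.3930 kWh/t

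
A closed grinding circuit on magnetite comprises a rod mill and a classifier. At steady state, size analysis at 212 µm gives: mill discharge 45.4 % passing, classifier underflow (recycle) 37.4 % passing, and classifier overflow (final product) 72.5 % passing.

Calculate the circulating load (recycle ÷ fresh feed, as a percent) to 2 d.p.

CL = 338.75 %

Let r = R/F. Size balance at 212 µm:
d + r·d = r·u + o → r(d−u) = o−d
r = (72.5 − 45.4)/(45.4 − 37.4) = 27.1/8.0 = 3.3875
CL = 100·r = 338.75 %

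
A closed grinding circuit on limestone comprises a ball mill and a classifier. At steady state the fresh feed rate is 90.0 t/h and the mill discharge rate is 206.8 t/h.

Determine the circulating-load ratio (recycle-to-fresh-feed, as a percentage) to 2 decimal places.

M = F + R at steady state, so:
R = M − F = 206.8 − 90.0 = 116.8 t/h
CL = 100·R/F = 100·116.8/90.0 = 129.78 %

CL = 129.78 %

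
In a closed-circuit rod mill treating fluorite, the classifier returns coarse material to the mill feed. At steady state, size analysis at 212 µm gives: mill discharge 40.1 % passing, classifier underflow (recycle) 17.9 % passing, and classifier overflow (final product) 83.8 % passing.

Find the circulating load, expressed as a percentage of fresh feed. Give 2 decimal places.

CL = 196.85 %

Balance %-passing 212 µm (r = R/F):
d + r·d = r·u + o → r(d−u) = o−d
r = (83.8 − 40.1)/(40.1 − 17.9) = 43.7/22.2 = 1.9685
CL = 100·r = 196.85 %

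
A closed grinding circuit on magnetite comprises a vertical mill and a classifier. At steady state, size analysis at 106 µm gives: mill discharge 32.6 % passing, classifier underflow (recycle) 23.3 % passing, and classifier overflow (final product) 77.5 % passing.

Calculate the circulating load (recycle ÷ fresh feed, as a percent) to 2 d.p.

Balance %-passing 106 µm (r = R/F):
d + r·d = r·u + o → r(d−u) = o−d
r = (77.5 − 32.6)/(32.6 − 23.3) = 44.9/9.3 = 4.8280
CL = 100·r = 482.80 %

CL = 482.80 %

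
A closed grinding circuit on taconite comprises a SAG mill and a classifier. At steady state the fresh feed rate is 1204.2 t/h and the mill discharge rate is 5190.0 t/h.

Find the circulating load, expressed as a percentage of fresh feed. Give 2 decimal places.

CL = 330.99 %

M = F + R at steady state, so:
R = M − F = 5190.0 − 1204.2 = 3985.8 t/h
CL = 100·R/F = 100·3985.8/1204.2 = 330.99 %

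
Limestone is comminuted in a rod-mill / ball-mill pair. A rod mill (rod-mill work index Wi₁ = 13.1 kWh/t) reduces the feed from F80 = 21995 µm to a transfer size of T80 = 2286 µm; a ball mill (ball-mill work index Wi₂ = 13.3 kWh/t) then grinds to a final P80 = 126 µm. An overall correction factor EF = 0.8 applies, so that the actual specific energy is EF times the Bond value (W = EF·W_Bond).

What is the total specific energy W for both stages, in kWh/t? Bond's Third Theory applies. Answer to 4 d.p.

W = 8.7388 kWh/t

W = 10·Wi·(P80^(-½) − F80^(-½))
Stage 1 (21995→2286 µm, Wi₁=13.1): W₁ = 10·13.1·(0.020915 − 0.006743) = 1.8566 kWh/t
Stage 2 (2286→126 µm, Wi₂=13.3): W₂ = 10·13.3·(0.089087 − 0.020915) = 9.0669 kWh/t
W = W₁ + W₂ = 1.8566 + 9.0669 = 10.9234 kWh/t
With EF = 0.8: W = 10.9234·0.8 = 8.7388 kWh/t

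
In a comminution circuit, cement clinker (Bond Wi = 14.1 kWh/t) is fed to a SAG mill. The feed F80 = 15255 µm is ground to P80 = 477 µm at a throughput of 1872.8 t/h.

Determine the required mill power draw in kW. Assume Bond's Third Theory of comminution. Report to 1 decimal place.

P = 9952.7 kW

W = 10 Wi (1/√P80 − 1/√F80)  [Bond]
W = 10·14.1·(1/√477 − 1/√15255) = 10·14.1·(0.037690) = 5.3143 kWh/t
Power = W × throughput = 5.3143 kWh/t × 1872.8 t/h = 9952.7 kW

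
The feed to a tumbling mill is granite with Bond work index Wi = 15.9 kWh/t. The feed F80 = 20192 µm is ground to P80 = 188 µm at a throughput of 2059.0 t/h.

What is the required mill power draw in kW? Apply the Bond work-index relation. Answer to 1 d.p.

P = 21572.8 kW

W = 10 Wi (P80^-0.5 − F80^-0.5)
W = 10·15.9·(1/√188 − 1/√20192) = 10·15.9·(0.065895) = 10.4773 kWh/t
P = W·T = 10.4773·2059.0 = 21572.8 kW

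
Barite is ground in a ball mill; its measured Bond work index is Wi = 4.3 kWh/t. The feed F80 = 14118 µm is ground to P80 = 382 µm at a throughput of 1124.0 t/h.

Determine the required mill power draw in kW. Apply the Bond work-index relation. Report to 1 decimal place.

W_Bond = 10·Wi·(1/√P₈₀ − 1/√F₈₀)
W = 10·4.3·(1/√382 − 1/√14118) = 10·4.3·(0.042748) = 1.8382 kWh/t
Power = W × throughput = 1.8382 kWh/t × 1124.0 t/h = 2066.1 kW

P = 2066.1 kW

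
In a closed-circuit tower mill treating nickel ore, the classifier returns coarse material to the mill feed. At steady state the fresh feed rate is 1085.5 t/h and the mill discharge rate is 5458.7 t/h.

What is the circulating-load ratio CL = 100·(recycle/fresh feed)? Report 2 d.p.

Discharge = new feed + return, hence
R = M − F = 5458.7 − 1085.5 = 4373.2 t/h
CL = 100·R/F = 100·4373.2/1085.5 = 402.87 %

CL = 402.87 %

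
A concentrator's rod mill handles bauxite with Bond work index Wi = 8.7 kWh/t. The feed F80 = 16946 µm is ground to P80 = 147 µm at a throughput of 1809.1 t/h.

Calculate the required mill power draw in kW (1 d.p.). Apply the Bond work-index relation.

P = 11772.4 kW

Bond:  W = 10 Wi (1/√P − 1/√F)
W = 10·8.7·(1/√147 − 1/√16946) = 10·8.7·(0.074797) = 6.5073 kWh/t
Power = W × throughput = 6.5073 kWh/t × 1809.1 t/h = 11772.4 kW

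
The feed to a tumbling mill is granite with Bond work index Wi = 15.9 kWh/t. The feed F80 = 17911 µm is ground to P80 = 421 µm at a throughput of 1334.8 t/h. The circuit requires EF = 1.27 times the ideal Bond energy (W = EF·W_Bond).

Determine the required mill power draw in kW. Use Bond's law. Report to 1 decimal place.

P = 11122.4 kW

W = 10 Wi (1/√P80 − 1/√F80)  [Bond]
W = 10·15.9·(1/√421 − 1/√17911) = 10·15.9·(0.041265) = 6.5611 kWh/t
With EF = 1.27: W = 6.5611·1.27 = 8.3326 kWh/t
Mill draw = 8.3326 × 1334.8 = 11122.4 kW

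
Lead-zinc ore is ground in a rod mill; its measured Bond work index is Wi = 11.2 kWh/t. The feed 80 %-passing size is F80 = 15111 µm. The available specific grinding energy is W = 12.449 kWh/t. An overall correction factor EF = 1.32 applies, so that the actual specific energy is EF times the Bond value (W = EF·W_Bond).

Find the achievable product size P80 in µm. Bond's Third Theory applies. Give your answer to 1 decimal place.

P80 = 117.3 µm

W = 10 Wi (1/√P80 − 1/√F80)  [Bond]
W_Bond = W / EF = 12.449 / 1.32 = 9.4311 kWh/t
1/√P80 = 1/√F80 + W_Bond/(10·Wi)
  = 9.4311/(10·11.2) + 1/√15111 = 0.084206 + 0.008135 = 0.092341
P80 = (1/0.092341)² = 10.8294² = 117.28 µm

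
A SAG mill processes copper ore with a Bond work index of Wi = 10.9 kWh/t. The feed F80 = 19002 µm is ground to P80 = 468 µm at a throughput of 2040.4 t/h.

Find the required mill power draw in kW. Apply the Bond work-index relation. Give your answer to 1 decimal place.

P = 8667.2 kW

W = 10 Wi / √P80 − 10 Wi / √F80
W = 10·10.9·(1/√468 − 1/√19002) = 10·10.9·(0.038971) = 4.2478 kWh/t
P = W·T = 4.2478·2040.4 = 8667.2 kW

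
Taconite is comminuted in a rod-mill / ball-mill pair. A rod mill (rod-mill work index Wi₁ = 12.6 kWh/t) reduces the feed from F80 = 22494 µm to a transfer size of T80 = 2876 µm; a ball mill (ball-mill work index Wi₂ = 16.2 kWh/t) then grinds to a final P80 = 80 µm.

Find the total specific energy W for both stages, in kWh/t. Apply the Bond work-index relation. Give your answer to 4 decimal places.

W = 10 Wi (1/√P80 − 1/√F80)  [Bond]
Stage 1 (22494→2876 µm, Wi₁=12.6): W₁ = 10·12.6·(0.018647 − 0.006668) = 1.5094 kWh/t
Stage 2 (2876→80 µm, Wi₂=16.2): W₂ = 10·16.2·(0.111803 − 0.018647) = 15.0914 kWh/t
W = W₁ + W₂ = 1.5094 + 15.0914 = 16.6008 kWh/t

W = 16.6008 kWh/t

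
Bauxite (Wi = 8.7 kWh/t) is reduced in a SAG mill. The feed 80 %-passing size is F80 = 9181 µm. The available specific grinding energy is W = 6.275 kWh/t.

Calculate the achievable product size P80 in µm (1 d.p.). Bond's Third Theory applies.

W_Bond = 10·Wi·(1/√P₈₀ − 1/√F₈₀)
⇒ 1/√P80 = W/(10 Wi) + 1/√F80
  = 6.2750/(10·8.7) + 1/√9181 = 0.072126 + 0.010437 = 0.082563
P80 = (1/0.082563)² = 12.1120² = 146.70 µm

P80 = 146.7 µm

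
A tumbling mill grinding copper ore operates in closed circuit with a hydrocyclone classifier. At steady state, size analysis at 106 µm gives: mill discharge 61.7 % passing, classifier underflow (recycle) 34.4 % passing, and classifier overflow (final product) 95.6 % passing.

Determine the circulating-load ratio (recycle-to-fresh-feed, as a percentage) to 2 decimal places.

Let r = R/F. Size balance at 106 µm:
Fd + Rd = Ru + Fo ⇒ R/F = (o−d)/(d−u)
r = (95.6 − 61.7)/(61.7 − 34.4) = 33.9/27.3 = 1.2418
CL = 100·r = 124.18 %

CL = 124.18 %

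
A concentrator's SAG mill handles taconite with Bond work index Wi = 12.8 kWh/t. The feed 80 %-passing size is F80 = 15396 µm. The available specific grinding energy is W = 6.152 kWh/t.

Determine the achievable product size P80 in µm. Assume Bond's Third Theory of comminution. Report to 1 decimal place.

P80 = 317.5 µm

W = 10·Wi·[P80^(−½) − F80^(−½)]
P80^-0.5 = F80^-0.5 + W/(10 Wi)
  = 6.1520/(10·12.8) + 1/√15396 = 0.048063 + 0.008059 = 0.056122
P80 = (1/0.056122)² = 17.8184² = 317.50 µm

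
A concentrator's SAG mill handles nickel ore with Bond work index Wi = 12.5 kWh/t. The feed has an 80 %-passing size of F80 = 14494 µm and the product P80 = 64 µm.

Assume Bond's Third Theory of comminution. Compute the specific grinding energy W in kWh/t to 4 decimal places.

W = 10·Wi·(P80^(-½) − F80^(-½))
1/√64 = 0.125000;  1/√14494 = 0.008306
W = 10·12.5·(0.125000 − 0.008306) = 14.5867 kWh/t

W = 14.5867 kWh/t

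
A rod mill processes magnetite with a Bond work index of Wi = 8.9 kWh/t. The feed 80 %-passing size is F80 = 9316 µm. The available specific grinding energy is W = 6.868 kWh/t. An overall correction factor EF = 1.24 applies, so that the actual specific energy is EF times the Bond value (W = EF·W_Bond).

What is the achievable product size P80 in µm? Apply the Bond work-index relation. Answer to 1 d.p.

P80 = 189.8 µm

W = 10·Wi·[P80^(−½) − F80^(−½)]
W_Bond = W / EF = 6.868 / 1.24 = 5.5387 kWh/t
⇒ 1/√P80 = W_Bond/(10·Wi) + 1/√F80
  = 5.5387/(10·8.9) + 1/√9316 = 0.062233 + 0.010361 = 0.072593
P80 = (1/0.072593)² = 13.7754² = 189.76 µm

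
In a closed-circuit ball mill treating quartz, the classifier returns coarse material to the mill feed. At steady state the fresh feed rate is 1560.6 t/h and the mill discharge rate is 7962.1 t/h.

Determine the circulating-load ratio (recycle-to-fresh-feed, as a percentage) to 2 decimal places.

Steady state: M = F + R.
R = M − F = 7962.1 − 1560.6 = 6401.5 t/h
CL = 100·R/F = 100·6401.5/1560.6 = 410.19 %

CL = 410.19 %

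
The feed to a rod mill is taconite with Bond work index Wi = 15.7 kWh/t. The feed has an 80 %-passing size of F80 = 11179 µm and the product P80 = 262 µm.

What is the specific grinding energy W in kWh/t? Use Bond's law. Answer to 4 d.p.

W = 8.2146 kWh/t

W = 10·Wi·[P80^(−½) − F80^(−½)]
1/√262 = 0.061780;  1/√11179 = 0.009458
W = 10·15.7·(0.061780 − 0.009458) = 8.2146 kWh/t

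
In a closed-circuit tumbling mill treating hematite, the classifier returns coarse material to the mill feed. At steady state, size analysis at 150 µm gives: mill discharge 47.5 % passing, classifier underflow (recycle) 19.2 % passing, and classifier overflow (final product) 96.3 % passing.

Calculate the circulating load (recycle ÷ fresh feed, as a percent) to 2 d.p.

Let r = R/F. Size balance at 150 µm:
Fd + Rd = Ru + Fo ⇒ R/F = (o−d)/(d−u)
r = (96.3 − 47.5)/(47.5 − 19.2) = 48.8/28.3 = 1.7244
CL = 100·r = 172.44 %

CL = 172.44 %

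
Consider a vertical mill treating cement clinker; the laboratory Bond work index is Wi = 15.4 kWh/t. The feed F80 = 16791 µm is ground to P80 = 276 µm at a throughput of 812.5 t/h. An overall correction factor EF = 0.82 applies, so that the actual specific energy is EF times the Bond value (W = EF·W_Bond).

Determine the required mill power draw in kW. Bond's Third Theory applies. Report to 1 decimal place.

W = 10 Wi / √P80 − 10 Wi / √F80
W = 10·15.4·(1/√276 − 1/√16791) = 10·15.4·(0.052476) = 8.0813 kWh/t
W_actual = 0.82 × 8.0813 = 6.6266 kWh/t
Mill draw = 6.6266 × 812.5 = 5384.1 kW

P = 5384.1 kW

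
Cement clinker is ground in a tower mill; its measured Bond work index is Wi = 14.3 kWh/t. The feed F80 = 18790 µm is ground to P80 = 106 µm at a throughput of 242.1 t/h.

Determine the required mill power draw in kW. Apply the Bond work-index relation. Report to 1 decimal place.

P = 3110.1 kW

W = 10 Wi (1/√P80 − 1/√F80)  [Bond]
W = 10·14.3·(1/√106 − 1/√18790) = 10·14.3·(0.089833) = 12.8462 kWh/t
P = W·T = 12.8462·242.1 = 3110.1 kW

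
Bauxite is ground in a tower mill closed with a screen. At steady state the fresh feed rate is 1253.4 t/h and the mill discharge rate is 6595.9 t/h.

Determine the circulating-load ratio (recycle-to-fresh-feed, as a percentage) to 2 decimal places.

CL = 426.24 %

Mill node: discharge = fresh + recycle.
R = M − F = 6595.9 − 1253.4 = 5342.5 t/h
CL = 100·R/F = 100·5342.5/1253.4 = 426.24 %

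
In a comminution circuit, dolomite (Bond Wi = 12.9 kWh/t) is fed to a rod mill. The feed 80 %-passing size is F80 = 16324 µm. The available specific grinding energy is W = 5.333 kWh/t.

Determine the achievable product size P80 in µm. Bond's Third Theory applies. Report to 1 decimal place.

W = 10 Wi / √P80 − 10 Wi / √F80
⇒ 1/√P80 = W/(10 Wi) + 1/√F80
  = 5.3330/(10·12.9) + 1/√16324 = 0.041341 + 0.007827 = 0.049168
P80 = (1/0.049168)² = 20.3385² = 413.65 µm

P80 = 413.7 µm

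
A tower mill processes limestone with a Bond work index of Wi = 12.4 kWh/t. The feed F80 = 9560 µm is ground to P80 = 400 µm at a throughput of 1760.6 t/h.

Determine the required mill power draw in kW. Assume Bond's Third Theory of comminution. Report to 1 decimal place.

P = 8682.9 kW

W_Bond = 10·Wi·(1/√P₈₀ − 1/√F₈₀)
W = 10·12.4·(1/√400 − 1/√9560) = 10·12.4·(0.039772) = 4.9318 kWh/t
P = W·T = 4.9318·1760.6 = 8682.9 kW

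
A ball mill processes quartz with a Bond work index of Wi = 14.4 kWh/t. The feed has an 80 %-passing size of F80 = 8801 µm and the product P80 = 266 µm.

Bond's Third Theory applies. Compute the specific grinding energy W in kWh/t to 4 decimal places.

W = 10·Wi·(P80^(-½) − F80^(-½))
1/√266 = 0.061314;  1/√8801 = 0.010659
W = 10·14.4·(0.061314 − 0.010659) = 7.2942 kWh/t

W = 7.2942 kWh/t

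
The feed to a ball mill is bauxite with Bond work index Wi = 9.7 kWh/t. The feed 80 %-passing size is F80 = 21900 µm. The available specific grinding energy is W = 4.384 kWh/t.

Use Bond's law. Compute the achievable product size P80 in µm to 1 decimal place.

P80 = 370.5 µm

W = 10 Wi (1/√P80 − 1/√F80)  [Bond]
⇒ 1/√P80 = W/(10 Wi) + 1/√F80
  = 4.3840/(10·9.7) + 1/√21900 = 0.045196 + 0.006757 = 0.051953
P80 = (1/0.051953)² = 19.2481² = 370.49 µm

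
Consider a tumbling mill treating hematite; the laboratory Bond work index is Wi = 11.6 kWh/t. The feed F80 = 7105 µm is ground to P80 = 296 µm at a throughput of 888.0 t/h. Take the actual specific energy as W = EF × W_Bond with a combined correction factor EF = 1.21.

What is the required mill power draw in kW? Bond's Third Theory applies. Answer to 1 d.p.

Bond:  W = 10 Wi (1/√P − 1/√F)
W = 10·11.6·(1/√296 − 1/√7105) = 10·11.6·(0.046260) = 5.3662 kWh/t
W_actual = 1.21 × 5.3662 = 6.4931 kWh/t
Power = W × throughput = 6.4931 kWh/t × 888.0 t/h = 5765.9 kW

P = 5765.9 kW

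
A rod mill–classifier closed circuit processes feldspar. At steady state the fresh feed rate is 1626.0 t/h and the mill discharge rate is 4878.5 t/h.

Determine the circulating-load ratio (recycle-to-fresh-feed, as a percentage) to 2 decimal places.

Mill node: discharge = fresh + recycle.
R = M − F = 4878.5 − 1626.0 = 3252.5 t/h
CL = 100·R/F = 100·3252.5/1626.0 = 200.03 %

CL = 200.03 %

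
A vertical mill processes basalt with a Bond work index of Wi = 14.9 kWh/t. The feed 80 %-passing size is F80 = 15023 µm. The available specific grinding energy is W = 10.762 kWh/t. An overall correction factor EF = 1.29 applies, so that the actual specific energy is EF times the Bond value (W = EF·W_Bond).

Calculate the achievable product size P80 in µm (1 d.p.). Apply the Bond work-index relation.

W_Bond = 10·Wi·(1/√P₈₀ − 1/√F₈₀)
W_Bond = W / EF = 10.762 / 1.29 = 8.3426 kWh/t
⇒ 1/√P80 = W_Bond/(10 Wi) + 1/√F80
  = 8.3426/(10·14.9) + 1/√15023 = 0.055991 + 0.008159 = 0.064150
P80 = (1/0.064150)² = 15.5886² = 243.00 µm

P80 = 243.0 µm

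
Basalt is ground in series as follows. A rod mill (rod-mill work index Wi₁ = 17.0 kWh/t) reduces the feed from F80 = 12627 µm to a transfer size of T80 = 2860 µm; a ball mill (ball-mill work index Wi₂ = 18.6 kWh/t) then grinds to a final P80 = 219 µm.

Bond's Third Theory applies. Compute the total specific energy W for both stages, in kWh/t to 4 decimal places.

W = 10.7567 kWh/t

W = 10·Wi·(P80^(-½) − F80^(-½))
Stage 1 (12627→2860 µm, Wi₁=17.0): W₁ = 10·17.0·(0.018699 − 0.008899) = 1.6660 kWh/t
Stage 2 (2860→219 µm, Wi₂=18.6): W₂ = 10·18.6·(0.067574 − 0.018699) = 9.0907 kWh/t
W = W₁ + W₂ = 1.6660 + 9.0907 = 10.7567 kWh/t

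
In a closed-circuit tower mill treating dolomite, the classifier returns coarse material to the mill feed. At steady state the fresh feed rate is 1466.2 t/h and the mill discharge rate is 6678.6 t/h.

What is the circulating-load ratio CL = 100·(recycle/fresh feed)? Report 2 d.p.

Discharge = new feed + return, hence
R = M − F = 6678.6 − 1466.2 = 5212.4 t/h
CL = 100·R/F = 100·5212.4/1466.2 = 355.50 %

CL = 355.50 %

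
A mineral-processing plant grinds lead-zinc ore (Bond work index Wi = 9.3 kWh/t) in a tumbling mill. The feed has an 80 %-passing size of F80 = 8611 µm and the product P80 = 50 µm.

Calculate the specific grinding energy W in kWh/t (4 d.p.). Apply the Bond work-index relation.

W = 10·Wi·[P80^(−½) − F80^(−½)]
1/√50 = 0.141421;  1/√8611 = 0.010776
W = 10·9.3·(0.141421 − 0.010776) = 12.1500 kWh/t

W = 12.1500 kWh/t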